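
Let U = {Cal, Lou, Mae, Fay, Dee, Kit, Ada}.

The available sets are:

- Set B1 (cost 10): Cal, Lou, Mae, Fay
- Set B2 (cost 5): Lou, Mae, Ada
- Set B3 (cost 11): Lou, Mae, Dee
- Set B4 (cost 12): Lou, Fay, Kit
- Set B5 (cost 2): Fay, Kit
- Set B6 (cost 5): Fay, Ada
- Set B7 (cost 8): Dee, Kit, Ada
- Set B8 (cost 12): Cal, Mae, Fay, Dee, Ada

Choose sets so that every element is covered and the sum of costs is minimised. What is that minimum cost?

18

B1, B7 together cover every element (B1 ∪ B7 = {Cal, Lou, Mae, Fay, Dee, Kit, Ada}); total cost 10 + 8 = 18.
The greedy pick B5, B2, B8 costs 19; no covering selection beats 18.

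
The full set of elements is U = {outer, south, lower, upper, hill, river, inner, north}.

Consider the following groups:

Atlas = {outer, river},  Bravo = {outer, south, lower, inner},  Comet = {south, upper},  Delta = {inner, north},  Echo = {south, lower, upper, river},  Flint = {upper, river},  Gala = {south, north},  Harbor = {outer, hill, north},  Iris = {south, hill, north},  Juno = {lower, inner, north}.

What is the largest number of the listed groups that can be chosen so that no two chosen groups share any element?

Atlas, Comet, Juno are pairwise disjoint (Atlas={outer,river}; Comet={south,upper}; Juno={lower,inner,north}).
Every remaining group overlaps one of these, and no 4 of the listed groups are pairwise disjoint, so 3 is the maximum.

3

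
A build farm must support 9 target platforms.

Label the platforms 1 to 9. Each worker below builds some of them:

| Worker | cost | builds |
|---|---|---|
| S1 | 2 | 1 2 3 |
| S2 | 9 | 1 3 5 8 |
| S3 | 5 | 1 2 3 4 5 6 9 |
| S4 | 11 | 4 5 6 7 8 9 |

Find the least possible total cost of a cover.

13

S1, S4 together cover every platform (S1 ∪ S4 = {1, 2, 3, 4, 5, 6, 7, 8, 9}); total cost 2 + 11 = 13.
The greedy pick S1, S3, S4 costs 18; no covering selection beats 13.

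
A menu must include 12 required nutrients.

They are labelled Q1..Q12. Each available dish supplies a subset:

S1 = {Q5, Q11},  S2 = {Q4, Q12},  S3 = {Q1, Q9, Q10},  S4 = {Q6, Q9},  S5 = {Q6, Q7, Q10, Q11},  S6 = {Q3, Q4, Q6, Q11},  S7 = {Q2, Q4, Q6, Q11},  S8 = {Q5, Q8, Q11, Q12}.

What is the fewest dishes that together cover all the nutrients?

5

S3 and S5 and S6 and S7 and S8 together: S3 ∪ S5 ∪ S6 ∪ S7 ∪ S8 = {Q1, Q2, Q3, Q4, Q5, Q6, Q7, Q8, Q9, Q10, Q11, Q12} — every nutrient is covered.
No 4 of the 8 dishes cover everything (all 70 combinations miss at least one nutrient), so 5 is optimal.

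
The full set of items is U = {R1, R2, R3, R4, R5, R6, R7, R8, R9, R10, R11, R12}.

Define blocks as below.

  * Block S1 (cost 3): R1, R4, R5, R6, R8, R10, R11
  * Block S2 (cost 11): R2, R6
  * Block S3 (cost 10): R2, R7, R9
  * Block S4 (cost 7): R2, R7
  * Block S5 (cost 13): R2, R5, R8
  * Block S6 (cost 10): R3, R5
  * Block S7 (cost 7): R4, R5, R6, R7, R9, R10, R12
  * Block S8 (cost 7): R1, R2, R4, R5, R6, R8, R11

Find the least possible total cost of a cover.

S6, S7, S8 together cover every item (S6 ∪ S7 ∪ S8 = {R1, R2, R3, R4, R5, R6, R7, R8, R9, R10, R11, R12}); total cost 10 + 7 + 7 = 24.
The greedy pick S1, S7, S4, S6 costs 27; no covering selection beats 24.

24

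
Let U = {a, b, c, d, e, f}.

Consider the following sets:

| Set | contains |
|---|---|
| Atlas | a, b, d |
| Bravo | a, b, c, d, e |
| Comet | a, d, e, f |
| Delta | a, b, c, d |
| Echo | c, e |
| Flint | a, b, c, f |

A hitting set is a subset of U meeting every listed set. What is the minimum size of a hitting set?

H = {a, e} meets every set (each contains at least one member of H), and |H| = 2.
The sets Atlas, Echo are pairwise disjoint, so any hitting set needs a separate item for each — at least 2. Hence 2 is optimal.

2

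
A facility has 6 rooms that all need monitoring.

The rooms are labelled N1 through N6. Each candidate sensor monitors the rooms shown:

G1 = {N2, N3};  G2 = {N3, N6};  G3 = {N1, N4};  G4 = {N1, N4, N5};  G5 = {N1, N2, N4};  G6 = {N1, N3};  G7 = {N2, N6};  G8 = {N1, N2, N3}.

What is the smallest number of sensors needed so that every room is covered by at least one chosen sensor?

3

Take {G4, G7, G8}. Their union is {N1, N2, N3, N4, N5, N6}, which is all 6 rooms.
Only G4 contains N5, so G4 is forced; the remaining 3 rooms need at least 2 more sensors (each remaining sensor adds at most 2) — so at least 3 sensors are needed, and 3 is optimal.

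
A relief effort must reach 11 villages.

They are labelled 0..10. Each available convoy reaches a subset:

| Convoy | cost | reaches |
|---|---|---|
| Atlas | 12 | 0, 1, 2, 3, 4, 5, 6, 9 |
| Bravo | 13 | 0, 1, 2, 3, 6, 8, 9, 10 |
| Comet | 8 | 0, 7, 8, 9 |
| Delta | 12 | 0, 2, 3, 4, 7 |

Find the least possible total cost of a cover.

Atlas, Bravo, Comet together cover every village (Atlas ∪ Bravo ∪ Comet = {0, 1, 2, 3, 4, 5, 6, 7, 8, 9, 10}); total cost 12 + 13 + 8 = 33.
No covering selection has total cost below 33.

33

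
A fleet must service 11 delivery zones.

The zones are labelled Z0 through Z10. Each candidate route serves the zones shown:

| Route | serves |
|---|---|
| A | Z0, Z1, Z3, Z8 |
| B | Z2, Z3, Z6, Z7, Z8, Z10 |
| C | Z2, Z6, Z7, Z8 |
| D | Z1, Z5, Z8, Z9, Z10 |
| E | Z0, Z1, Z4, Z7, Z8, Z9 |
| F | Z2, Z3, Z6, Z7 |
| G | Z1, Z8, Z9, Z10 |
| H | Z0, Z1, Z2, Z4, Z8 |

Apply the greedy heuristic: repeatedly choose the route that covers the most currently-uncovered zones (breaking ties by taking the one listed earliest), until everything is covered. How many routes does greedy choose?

3

Greedy: pick B (covers 6 new) → pick E (covers 4 new) → pick D (covers 1 new). Total picks: 3.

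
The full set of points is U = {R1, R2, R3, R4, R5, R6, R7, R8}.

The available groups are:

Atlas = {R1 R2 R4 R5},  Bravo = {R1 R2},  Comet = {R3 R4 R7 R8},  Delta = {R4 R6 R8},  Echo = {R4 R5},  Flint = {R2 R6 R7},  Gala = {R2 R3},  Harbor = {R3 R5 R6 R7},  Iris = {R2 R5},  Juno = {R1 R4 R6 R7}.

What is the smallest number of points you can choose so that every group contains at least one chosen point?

3

The 3 points {R2, R4, R7} hit every group.
No choice of 2 points meets every group, so 3 is the minimum.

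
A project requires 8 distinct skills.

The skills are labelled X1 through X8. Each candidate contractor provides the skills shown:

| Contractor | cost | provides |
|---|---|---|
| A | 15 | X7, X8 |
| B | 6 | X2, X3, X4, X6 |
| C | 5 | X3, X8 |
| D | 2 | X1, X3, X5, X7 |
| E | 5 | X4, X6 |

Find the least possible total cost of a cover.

13

B, C, D together cover every skill (B ∪ C ∪ D = {X1, X2, X3, X4, X5, X6, X7, X8}); total cost 6 + 5 + 2 = 13.
No covering selection has total cost below 13.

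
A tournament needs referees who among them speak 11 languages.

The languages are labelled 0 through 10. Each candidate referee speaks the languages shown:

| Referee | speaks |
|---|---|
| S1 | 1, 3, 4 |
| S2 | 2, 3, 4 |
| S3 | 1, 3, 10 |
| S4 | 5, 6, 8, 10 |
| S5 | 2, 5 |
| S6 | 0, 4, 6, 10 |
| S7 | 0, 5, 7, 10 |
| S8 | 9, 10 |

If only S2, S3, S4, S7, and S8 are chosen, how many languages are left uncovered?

Union of S2, S3, S4, S7, S8 = {0, 1, 2, 3, 4, 5, 6, 7, 8, 9, 10} — that's every language, so 0 are uncovered.

0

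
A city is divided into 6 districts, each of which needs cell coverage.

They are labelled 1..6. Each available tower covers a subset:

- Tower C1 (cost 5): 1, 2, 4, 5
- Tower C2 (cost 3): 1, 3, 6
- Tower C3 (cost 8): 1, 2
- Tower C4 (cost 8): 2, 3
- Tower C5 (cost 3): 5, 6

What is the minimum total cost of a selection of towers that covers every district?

C1, C2 together cover every district (C1 ∪ C2 = {1, 2, 3, 4, 5, 6}); total cost 5 + 3 = 8.
No covering selection has total cost below 8.

8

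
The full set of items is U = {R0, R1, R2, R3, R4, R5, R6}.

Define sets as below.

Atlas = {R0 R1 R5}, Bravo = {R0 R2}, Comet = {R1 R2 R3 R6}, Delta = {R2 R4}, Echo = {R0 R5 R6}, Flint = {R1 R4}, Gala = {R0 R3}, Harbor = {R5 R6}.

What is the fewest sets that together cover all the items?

3

Comet and Delta and Echo together: Comet ∪ Delta ∪ Echo = {R0, R1, R2, R3, R4, R5, R6} — every item is covered.
No 2 of the 8 sets cover everything (all 28 combinations miss at least one item), so 3 is optimal.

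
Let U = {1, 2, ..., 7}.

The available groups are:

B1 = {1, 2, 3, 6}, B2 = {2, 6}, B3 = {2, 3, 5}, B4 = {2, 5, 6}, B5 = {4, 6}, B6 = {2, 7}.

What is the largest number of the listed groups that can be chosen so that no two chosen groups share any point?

2

B5, B6 are pairwise disjoint (B5={4,6}; B6={2,7}).
Every remaining group overlaps one of these, and no 3 of the listed groups are pairwise disjoint, so 2 is the maximum.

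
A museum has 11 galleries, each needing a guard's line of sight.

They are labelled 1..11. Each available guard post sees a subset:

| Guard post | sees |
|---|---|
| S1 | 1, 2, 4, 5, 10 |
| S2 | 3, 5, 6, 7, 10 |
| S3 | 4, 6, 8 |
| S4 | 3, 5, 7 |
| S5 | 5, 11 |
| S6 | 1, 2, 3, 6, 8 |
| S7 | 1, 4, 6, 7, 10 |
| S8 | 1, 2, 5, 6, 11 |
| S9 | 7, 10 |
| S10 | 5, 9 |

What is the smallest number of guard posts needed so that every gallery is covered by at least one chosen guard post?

Take {S5, S6, S7, S10}. Their union is {1, 2, 3, 4, 5, 6, 7, 8, 9, 10, 11}, which is all 11 galleries.
No 3 of the 10 guard posts cover everything (all 120 combinations miss at least one gallery), so 4 is optimal.

4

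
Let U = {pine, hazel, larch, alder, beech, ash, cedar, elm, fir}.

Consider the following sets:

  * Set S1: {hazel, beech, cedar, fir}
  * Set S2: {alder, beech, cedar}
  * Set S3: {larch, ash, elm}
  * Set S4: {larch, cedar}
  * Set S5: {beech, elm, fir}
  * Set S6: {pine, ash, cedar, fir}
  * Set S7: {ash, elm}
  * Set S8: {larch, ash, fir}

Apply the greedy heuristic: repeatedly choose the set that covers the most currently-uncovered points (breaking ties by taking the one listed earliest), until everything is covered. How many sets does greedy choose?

Greedy: pick S1 (covers 4 new) → pick S3 (covers 3 new) → pick S2 (covers 1 new) → pick S6 (covers 1 new). Total picks: 4.

4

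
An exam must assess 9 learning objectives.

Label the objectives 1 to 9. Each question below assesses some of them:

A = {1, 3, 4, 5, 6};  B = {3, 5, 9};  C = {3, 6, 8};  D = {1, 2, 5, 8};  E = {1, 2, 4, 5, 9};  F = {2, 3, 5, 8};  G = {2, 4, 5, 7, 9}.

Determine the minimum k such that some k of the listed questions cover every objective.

A and D and G together: A ∪ D ∪ G = {1, 2, 3, 4, 5, 6, 7, 8, 9} — every objective is covered.
Only G contains 7, so G is forced; the remaining 4 objectives need at least 2 more questions (each remaining question adds at most 3) — so at least 3 questions are needed, and 3 is optimal.

3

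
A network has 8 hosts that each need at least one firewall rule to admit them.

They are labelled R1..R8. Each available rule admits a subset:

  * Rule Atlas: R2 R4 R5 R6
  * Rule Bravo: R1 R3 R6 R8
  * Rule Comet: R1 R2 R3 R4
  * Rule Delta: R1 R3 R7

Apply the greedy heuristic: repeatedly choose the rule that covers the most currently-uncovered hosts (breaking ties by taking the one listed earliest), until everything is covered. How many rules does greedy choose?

3

Greedy: pick Atlas (covers 4 new) → pick Bravo (covers 3 new) → pick Delta (covers 1 new). Total picks: 3.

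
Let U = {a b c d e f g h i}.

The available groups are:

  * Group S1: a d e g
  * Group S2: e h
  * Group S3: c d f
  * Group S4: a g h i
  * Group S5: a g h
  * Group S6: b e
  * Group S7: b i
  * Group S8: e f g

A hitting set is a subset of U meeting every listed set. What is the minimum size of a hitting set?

4

Take T = {a, b, f, h}. Each listed group contains at least one of these, so T is a hitting set of size 4.
No choice of 3 points meets every group, so 4 is the minimum.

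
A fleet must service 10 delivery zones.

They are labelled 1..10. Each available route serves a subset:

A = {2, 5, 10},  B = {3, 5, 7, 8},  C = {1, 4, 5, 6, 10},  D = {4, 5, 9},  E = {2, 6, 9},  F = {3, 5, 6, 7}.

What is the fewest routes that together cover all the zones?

Take {B, C, E}. Their union is {1, 2, 3, 4, 5, 6, 7, 8, 9, 10}, which is all 10 zones.
Only C contains 1, so C is forced; the remaining 5 zones need at least 2 more routes (each remaining route adds at most 3) — so at least 3 routes are needed, and 3 is optimal.

3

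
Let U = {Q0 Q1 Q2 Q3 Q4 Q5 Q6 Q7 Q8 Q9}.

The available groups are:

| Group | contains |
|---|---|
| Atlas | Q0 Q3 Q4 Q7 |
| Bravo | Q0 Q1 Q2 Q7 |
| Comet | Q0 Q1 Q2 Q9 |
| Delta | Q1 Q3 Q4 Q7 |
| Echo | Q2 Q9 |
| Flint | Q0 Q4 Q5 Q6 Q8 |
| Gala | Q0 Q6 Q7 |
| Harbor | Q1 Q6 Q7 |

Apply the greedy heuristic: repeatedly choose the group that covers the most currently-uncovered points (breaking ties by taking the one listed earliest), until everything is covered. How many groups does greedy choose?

4

Greedy: pick Flint (covers 5 new) → pick Bravo (covers 3 new) → pick Atlas (covers 1 new) → pick Comet (covers 1 new). Total picks: 4.
(The true minimum cover uses only 3 groups, so greedy is not optimal here.)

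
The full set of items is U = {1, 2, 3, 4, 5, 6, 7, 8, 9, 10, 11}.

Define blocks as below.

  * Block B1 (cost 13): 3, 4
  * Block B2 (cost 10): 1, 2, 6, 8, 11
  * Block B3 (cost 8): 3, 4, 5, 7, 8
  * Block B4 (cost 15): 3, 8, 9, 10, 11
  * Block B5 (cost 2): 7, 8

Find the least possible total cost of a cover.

B2, B3, B4 together cover every item (B2 ∪ B3 ∪ B4 = {1, 2, 3, 4, 5, 6, 7, 8, 9, 10, 11}); total cost 10 + 8 + 15 = 33.
The greedy pick B5, B2, B3, B4 costs 35; no covering selection beats 33.

33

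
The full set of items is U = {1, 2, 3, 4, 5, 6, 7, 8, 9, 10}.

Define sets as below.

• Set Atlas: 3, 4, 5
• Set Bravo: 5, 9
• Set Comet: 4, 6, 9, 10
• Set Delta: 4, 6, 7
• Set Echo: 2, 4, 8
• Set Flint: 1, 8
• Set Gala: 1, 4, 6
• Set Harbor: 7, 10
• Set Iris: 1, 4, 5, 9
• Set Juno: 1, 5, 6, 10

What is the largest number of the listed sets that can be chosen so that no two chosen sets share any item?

Bravo, Delta, Flint are pairwise disjoint (Bravo={5,9}; Delta={4,6,7}; Flint={1,8}).
Every remaining set overlaps one of these, and no 4 of the listed sets are pairwise disjoint, so 3 is the maximum.

3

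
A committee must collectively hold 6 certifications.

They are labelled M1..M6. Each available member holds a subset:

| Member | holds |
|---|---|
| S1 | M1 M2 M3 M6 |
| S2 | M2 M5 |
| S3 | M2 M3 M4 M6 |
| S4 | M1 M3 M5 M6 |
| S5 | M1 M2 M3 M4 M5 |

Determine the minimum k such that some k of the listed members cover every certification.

S4 and S5 together: S4 ∪ S5 = {M1, M2, M3, M4, M5, M6} — every certification is covered.
No single member has all 6 certifications (the largest, S5, has 5), so 2 is optimal.

2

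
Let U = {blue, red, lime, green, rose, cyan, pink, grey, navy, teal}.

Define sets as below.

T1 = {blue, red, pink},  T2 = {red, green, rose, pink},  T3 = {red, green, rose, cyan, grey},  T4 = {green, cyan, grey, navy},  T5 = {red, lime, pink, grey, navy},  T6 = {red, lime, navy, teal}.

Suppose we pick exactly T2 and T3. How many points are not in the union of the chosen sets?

4

Union of T2, T3 = {red, green, rose, cyan, pink, grey}.
Not covered: blue, lime, navy, teal — 4 points.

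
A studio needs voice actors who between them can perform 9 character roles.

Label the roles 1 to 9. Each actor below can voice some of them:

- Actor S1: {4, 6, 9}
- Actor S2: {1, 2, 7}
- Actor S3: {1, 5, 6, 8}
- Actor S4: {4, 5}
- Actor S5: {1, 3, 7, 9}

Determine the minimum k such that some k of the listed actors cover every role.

Take {S2, S3, S4, S5}. Their union is {1, 2, 3, 4, 5, 6, 7, 8, 9}, which is all 9 roles.
No 3 of the 5 actors cover everything (all 10 combinations miss at least one role), so 4 is optimal.

4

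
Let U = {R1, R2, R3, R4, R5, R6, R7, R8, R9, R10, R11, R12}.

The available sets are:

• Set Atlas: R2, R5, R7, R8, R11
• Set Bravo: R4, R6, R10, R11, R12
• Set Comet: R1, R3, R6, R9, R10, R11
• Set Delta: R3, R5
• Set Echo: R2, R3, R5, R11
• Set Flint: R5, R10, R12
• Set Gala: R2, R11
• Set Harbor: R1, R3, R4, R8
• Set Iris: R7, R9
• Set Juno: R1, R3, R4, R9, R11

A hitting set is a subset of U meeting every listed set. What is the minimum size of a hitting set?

Take H = {R2, R3, R9, R10}. Each listed set contains at least one of these, so H is a hitting set of size 4.
The sets Flint, Gala, Harbor, Iris are pairwise disjoint, so any hitting set needs a separate element for each — at least 4. Hence 4 is optimal.

4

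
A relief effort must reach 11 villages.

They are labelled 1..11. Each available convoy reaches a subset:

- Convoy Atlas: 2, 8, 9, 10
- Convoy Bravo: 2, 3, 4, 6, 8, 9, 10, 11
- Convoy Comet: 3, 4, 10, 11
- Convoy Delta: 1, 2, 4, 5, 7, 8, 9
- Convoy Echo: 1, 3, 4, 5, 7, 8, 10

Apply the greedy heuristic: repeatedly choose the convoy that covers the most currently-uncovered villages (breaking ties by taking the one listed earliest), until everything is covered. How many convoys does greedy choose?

2

Greedy: pick Bravo (covers 8 new) → pick Delta (covers 3 new). Total picks: 2.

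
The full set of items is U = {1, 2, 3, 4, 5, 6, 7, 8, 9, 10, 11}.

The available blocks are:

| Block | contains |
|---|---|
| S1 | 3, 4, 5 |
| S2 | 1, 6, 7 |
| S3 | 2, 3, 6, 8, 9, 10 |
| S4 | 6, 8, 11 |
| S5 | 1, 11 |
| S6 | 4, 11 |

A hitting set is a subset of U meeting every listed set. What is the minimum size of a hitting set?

H = {1, 4, 6} meets every block (each contains at least one member of H), and |H| = 3.
No choice of 2 items meets every block, so 3 is the minimum.

3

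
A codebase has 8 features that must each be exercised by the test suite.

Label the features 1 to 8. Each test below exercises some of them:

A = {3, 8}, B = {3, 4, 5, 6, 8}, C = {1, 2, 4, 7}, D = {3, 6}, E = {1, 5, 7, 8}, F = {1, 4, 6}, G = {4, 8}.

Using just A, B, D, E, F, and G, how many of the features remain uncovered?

1

Union of A, B, D, E, F, G = {1, 3, 4, 5, 6, 7, 8}.
Not covered: 2 — 1 feature.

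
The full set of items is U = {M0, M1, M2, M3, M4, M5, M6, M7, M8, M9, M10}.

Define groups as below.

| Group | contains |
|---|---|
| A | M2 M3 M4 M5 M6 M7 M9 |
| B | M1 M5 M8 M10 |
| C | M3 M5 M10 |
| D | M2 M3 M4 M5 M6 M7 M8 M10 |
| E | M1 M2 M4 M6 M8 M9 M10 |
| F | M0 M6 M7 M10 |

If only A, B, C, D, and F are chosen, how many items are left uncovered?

0

Union of A, B, C, D, F = {M0, M1, M2, M3, M4, M5, M6, M7, M8, M9, M10} — that's every item, so 0 are uncovered.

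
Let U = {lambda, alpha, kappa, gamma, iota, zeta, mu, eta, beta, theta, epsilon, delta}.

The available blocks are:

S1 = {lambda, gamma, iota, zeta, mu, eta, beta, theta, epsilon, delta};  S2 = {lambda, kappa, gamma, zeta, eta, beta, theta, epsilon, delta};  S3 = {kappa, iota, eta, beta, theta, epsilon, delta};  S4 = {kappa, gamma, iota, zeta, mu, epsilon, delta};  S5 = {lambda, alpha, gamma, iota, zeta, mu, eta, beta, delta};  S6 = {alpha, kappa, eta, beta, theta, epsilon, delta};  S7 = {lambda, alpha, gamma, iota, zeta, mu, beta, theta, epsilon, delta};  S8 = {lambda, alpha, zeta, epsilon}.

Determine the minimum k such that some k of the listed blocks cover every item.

2

Take {S3, S7}. Their union is {lambda, alpha, kappa, gamma, iota, zeta, mu, eta, beta, theta, epsilon, delta}, which is all 12 items.
No single block has all 12 items (the largest, S1, has 10), so 2 is optimal.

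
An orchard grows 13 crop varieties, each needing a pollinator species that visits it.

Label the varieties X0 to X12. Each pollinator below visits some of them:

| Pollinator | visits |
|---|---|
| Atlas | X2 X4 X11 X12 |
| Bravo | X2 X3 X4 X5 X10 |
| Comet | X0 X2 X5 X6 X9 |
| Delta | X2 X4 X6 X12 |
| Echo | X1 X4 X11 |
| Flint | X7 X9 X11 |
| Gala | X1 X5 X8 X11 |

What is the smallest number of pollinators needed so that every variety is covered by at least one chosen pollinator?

Atlas and Bravo and Comet and Flint and Gala together: Atlas ∪ Bravo ∪ Comet ∪ Flint ∪ Gala = {X0, X1, X2, X3, X4, X5, X6, X7, X8, X9, X10, X11, X12} — every variety is covered.
No 4 of the 7 pollinators cover everything (all 35 combinations miss at least one variety), so 5 is optimal.

5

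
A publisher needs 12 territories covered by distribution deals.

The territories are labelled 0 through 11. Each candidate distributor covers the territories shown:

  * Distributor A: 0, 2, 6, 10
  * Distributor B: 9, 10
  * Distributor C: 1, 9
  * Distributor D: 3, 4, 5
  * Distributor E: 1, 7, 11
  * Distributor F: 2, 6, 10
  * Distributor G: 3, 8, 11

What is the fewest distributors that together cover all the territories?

5

Take {A, C, D, E, G}. Their union is {0, 1, 2, 3, 4, 5, 6, 7, 8, 9, 10, 11}, which is all 12 territories.
No 4 of the 7 distributors cover everything (all 35 combinations miss at least one territory), so 5 is optimal.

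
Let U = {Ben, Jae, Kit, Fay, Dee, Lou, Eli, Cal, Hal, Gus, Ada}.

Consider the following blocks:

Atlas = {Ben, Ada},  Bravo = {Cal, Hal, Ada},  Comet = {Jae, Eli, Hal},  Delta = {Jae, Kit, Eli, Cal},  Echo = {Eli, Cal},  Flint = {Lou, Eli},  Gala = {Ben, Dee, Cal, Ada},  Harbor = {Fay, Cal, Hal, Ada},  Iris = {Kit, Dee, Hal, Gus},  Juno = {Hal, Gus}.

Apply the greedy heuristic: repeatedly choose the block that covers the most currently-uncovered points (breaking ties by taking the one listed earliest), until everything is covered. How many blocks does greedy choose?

Greedy: pick Delta (covers 4 new) → pick Gala (covers 3 new) → pick Harbor (covers 2 new) → pick Flint (covers 1 new) → pick Iris (covers 1 new). Total picks: 5.

5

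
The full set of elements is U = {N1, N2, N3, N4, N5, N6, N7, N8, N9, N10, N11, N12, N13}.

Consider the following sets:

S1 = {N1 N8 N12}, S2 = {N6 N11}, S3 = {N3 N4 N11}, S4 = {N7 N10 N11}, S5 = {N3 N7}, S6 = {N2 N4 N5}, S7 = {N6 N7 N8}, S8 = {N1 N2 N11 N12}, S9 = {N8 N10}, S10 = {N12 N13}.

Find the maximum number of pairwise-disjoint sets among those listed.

5

S2, S5, S6, S9, S10 are pairwise disjoint (S2={N6,N11}; S5={N3,N7}; S6={N2,N4,N5}; S9={N8,N10}; S10={N12,N13}).
Every remaining set overlaps one of these, and no 6 of the listed sets are pairwise disjoint, so 5 is the maximum.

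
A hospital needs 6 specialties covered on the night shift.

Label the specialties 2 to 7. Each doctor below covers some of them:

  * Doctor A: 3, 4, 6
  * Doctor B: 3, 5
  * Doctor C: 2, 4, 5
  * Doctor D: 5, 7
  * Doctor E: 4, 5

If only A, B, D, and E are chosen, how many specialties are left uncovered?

Union of A, B, D, E = {3, 4, 5, 6, 7}.
Not covered: 2 — 1 specialty.

1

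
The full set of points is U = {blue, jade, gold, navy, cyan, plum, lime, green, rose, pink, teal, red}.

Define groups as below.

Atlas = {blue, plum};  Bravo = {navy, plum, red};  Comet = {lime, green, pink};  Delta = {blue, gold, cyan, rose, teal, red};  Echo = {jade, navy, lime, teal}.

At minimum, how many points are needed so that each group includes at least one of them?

The 3 points {blue, navy, lime} hit every group.
No choice of 2 points meets every group, so 3 is the minimum.

3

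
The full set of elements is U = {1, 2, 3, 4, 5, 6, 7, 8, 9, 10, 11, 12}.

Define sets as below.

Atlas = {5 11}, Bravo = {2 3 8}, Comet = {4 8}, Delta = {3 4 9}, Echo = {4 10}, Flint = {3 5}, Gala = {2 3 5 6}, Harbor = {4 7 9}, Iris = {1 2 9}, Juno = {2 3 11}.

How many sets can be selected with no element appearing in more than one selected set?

Echo, Flint, Iris are pairwise disjoint (Echo={4,10}; Flint={3,5}; Iris={1,2,9}).
Every remaining set overlaps one of these, and no 4 of the listed sets are pairwise disjoint, so 3 is the maximum.

3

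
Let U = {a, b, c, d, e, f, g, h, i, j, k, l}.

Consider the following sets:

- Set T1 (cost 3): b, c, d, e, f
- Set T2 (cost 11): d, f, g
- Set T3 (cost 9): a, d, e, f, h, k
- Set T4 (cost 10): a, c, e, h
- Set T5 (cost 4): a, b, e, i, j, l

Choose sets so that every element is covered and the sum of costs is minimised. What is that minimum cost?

T1, T2, T3, T5 together cover every element (T1 ∪ T2 ∪ T3 ∪ T5 = {a, b, c, d, e, f, g, h, i, j, k, l}); total cost 3 + 11 + 9 + 4 = 27.
No covering selection has total cost below 27.

27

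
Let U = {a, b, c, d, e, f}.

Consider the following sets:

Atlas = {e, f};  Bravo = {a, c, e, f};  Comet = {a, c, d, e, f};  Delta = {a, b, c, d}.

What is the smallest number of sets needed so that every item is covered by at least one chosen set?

Comet and Delta cover everything between them: the union {a, b, c, d, e, f} is all of U.
No single set has all 6 items (the largest, Comet, has 5), so 2 is optimal.

2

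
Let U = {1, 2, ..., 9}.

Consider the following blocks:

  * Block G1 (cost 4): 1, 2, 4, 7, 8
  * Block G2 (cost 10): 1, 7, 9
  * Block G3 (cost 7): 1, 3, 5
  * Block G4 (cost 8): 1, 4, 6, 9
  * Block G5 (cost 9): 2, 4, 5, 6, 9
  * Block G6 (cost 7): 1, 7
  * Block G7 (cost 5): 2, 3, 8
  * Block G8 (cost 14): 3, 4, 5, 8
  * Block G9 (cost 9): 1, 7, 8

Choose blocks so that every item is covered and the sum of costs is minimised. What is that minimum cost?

G1, G5, G7 together cover every item (G1 ∪ G5 ∪ G7 = {1, 2, 3, 4, 5, 6, 7, 8, 9}); total cost 4 + 9 + 5 = 18.
No covering selection has total cost below 18.

18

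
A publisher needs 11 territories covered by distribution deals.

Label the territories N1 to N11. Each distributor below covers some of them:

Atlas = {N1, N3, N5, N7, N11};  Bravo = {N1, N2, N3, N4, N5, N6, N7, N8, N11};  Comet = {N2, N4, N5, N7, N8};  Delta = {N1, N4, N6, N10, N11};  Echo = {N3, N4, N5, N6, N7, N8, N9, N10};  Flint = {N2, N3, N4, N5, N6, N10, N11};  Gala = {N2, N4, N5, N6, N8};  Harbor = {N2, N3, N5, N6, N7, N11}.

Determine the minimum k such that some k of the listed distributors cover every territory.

2

Bravo and Echo together: Bravo ∪ Echo = {N1, N2, N3, N4, N5, N6, N7, N8, N9, N10, N11} — every territory is covered.
No single distributor has all 11 territories (the largest, Bravo, has 9), so 2 is optimal.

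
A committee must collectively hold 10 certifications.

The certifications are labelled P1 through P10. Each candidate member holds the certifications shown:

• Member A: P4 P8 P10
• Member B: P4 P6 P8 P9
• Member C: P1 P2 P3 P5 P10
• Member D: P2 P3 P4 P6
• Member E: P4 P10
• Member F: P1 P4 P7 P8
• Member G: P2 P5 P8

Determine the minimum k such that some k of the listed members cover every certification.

3

B and C and F together: B ∪ C ∪ F = {P1, P2, P3, P4, P5, P6, P7, P8, P9, P10} — every certification is covered.
Only F contains P7, so F is forced; the remaining 6 certifications need at least 2 more members (each remaining member adds at most 4) — so at least 3 members are needed, and 3 is optimal.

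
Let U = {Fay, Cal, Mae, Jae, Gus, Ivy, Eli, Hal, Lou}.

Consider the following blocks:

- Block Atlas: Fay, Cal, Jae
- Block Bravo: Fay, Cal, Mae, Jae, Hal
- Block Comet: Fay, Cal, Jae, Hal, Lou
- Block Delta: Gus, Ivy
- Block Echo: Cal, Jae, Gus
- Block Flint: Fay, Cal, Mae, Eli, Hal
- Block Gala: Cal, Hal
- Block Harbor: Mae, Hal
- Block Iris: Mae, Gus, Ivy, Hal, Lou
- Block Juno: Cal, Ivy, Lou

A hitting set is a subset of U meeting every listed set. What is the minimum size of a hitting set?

The 3 items {Jae, Ivy, Hal} hit every block.
The blocks Atlas, Delta, Harbor are pairwise disjoint, so any hitting set needs a separate item for each — at least 3. Hence 3 is optimal.

3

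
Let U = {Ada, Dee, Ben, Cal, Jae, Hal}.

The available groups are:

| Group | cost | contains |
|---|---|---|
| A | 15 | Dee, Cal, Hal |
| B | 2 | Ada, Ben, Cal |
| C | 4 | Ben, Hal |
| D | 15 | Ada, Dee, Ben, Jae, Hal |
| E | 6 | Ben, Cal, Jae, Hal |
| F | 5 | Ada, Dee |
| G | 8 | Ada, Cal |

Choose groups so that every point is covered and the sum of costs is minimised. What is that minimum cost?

11

E, F together cover every point (E ∪ F = {Ada, Dee, Ben, Cal, Jae, Hal}); total cost 6 + 5 = 11.
The greedy pick B, E, F costs 13; no covering selection beats 11.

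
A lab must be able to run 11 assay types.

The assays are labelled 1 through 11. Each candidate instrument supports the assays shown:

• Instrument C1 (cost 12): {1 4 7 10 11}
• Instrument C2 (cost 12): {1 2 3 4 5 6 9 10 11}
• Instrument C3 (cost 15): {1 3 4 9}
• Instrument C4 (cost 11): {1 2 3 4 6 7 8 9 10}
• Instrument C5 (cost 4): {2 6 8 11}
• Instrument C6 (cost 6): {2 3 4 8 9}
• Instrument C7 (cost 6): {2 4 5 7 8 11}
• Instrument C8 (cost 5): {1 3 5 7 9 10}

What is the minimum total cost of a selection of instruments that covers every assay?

C5, C7, C8 together cover every assay (C5 ∪ C7 ∪ C8 = {1, 2, 3, 4, 5, 6, 7, 8, 9, 10, 11}); total cost 4 + 6 + 5 = 15.
No covering selection has total cost below 15.

15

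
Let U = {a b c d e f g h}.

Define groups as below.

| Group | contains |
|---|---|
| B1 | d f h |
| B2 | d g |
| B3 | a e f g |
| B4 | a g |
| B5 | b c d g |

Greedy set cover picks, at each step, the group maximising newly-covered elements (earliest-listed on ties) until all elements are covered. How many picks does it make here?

Greedy: pick B3 (covers 4 new) → pick B5 (covers 3 new) → pick B1 (covers 1 new). Total picks: 3.

3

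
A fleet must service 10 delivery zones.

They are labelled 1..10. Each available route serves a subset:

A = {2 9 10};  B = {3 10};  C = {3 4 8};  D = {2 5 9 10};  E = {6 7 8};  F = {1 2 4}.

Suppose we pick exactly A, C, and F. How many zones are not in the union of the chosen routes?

Union of A, C, F = {1, 2, 3, 4, 8, 9, 10}.
Not covered: 5, 6, 7 — 3 zones.

3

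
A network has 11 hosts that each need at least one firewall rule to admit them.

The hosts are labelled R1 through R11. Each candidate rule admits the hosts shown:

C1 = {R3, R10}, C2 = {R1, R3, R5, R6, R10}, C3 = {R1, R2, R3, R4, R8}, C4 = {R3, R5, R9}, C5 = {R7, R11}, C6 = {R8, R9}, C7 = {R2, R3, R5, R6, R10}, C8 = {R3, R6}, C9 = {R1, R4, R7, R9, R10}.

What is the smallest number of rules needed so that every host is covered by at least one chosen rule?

Take {C2, C3, C5, C9}. Their union is {R1, R2, R3, R4, R5, R6, R7, R8, R9, R10, R11}, which is all 11 hosts.
No 3 of the 9 rules cover everything (all 84 combinations miss at least one host), so 4 is optimal.

4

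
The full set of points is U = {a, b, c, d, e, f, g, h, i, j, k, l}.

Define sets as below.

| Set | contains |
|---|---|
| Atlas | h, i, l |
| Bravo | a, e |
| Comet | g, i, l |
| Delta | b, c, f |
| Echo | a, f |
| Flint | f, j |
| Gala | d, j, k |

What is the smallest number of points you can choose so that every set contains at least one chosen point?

4

The 4 points {a, f, j, l} hit every set.
The sets Atlas, Bravo, Delta, Gala are pairwise disjoint, so any hitting set needs a separate point for each — at least 4. Hence 4 is optimal.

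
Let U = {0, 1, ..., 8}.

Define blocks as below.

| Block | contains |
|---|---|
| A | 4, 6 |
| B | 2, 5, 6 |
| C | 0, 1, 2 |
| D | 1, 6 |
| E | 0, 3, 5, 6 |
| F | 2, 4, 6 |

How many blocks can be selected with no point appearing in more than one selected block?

A, C are pairwise disjoint (A={4,6}; C={0,1,2}).
Every remaining block overlaps one of these, and no 3 of the listed blocks are pairwise disjoint, so 2 is the maximum.

2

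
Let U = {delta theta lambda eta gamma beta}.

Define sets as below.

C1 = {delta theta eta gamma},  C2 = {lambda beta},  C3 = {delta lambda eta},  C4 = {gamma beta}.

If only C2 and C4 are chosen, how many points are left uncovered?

Union of C2, C4 = {lambda, gamma, beta}.
Not covered: delta, theta, eta — 3 points.

3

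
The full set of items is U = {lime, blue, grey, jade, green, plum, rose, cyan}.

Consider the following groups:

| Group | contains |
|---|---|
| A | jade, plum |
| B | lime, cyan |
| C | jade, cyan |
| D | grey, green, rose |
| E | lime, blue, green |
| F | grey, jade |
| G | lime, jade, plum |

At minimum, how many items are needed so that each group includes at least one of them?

The 3 items {jade, green, cyan} hit every group.
The groups A, B, D are pairwise disjoint, so any hitting set needs a separate item for each — at least 3. Hence 3 is optimal.

3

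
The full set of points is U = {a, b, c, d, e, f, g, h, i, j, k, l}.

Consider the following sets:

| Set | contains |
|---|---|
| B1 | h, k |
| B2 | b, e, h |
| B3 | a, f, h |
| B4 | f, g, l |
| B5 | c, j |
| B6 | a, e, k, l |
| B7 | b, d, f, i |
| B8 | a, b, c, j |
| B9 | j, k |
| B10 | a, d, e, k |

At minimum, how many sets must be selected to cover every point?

B2 and B4 and B6 and B7 and B8 together: B2 ∪ B4 ∪ B6 ∪ B7 ∪ B8 = {a, b, c, d, e, f, g, h, i, j, k, l} — every point is covered.
No 4 of the 10 sets cover everything (all 210 combinations miss at least one point), so 5 is optimal.

5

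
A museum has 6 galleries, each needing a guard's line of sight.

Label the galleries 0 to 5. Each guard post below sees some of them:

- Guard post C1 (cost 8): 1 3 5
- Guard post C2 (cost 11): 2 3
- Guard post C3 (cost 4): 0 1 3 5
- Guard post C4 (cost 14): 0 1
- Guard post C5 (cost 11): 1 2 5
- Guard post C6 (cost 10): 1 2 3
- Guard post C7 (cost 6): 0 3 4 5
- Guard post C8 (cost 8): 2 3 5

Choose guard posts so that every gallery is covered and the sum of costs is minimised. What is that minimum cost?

16

C6, C7 together cover every gallery (C6 ∪ C7 = {0, 1, 2, 3, 4, 5}); total cost 10 + 6 = 16.
The greedy pick C3, C7, C8 costs 18; no covering selection beats 16.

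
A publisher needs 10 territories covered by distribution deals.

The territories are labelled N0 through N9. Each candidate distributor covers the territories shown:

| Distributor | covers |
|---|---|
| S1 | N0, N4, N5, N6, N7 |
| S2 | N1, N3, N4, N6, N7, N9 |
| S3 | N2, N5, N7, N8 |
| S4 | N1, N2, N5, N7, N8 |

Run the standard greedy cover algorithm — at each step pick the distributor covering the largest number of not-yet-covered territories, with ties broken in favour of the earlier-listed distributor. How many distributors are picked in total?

3

Greedy: pick S2 (covers 6 new) → pick S3 (covers 3 new) → pick S1 (covers 1 new). Total picks: 3.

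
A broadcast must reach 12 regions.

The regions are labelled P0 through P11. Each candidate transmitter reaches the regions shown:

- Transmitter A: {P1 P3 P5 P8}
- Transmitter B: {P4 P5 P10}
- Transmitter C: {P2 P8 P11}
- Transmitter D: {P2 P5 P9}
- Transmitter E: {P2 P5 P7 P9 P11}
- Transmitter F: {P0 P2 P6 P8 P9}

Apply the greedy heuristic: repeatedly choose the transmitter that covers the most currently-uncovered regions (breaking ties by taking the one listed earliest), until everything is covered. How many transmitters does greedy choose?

Greedy: pick E (covers 5 new) → pick A (covers 3 new) → pick B (covers 2 new) → pick F (covers 2 new). Total picks: 4.

4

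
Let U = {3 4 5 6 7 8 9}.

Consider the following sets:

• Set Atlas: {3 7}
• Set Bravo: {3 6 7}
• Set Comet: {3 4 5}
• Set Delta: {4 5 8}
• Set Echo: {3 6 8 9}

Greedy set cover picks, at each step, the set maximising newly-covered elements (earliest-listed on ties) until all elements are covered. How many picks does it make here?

3

Greedy: pick Echo (covers 4 new) → pick Comet (covers 2 new) → pick Atlas (covers 1 new). Total picks: 3.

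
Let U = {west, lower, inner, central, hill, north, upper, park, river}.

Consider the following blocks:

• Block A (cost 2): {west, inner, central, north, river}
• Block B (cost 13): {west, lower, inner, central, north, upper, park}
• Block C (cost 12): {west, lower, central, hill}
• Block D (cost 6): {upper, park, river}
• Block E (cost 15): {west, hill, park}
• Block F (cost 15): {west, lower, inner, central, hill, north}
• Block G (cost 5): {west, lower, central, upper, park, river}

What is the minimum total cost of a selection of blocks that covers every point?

19

A, C, G together cover every point (A ∪ C ∪ G = {west, lower, inner, central, hill, north, upper, park, river}); total cost 2 + 12 + 5 = 19.
No covering selection has total cost below 19.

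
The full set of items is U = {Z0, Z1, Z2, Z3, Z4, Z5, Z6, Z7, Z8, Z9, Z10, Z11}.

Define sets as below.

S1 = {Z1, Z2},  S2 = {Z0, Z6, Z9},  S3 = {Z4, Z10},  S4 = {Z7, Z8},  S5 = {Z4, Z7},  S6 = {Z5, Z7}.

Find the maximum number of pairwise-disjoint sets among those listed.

S1, S2, S3, S6 are pairwise disjoint (S1={Z1,Z2}; S2={Z0,Z6,Z9}; S3={Z4,Z10}; S6={Z5,Z7}).
Every remaining set overlaps one of these, and no 5 of the listed sets are pairwise disjoint, so 4 is the maximum.

4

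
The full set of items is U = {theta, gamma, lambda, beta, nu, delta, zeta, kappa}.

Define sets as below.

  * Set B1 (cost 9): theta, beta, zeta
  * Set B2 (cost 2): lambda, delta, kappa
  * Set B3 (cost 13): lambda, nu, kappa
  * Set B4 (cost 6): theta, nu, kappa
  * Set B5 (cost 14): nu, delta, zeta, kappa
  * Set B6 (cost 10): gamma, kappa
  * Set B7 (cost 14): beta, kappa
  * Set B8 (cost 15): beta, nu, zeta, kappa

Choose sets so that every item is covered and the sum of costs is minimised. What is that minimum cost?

B1, B2, B4, B6 together cover every item (B1 ∪ B2 ∪ B4 ∪ B6 = {theta, gamma, lambda, beta, nu, delta, zeta, kappa}); total cost 9 + 2 + 6 + 10 = 27.
No covering selection has total cost below 27.

27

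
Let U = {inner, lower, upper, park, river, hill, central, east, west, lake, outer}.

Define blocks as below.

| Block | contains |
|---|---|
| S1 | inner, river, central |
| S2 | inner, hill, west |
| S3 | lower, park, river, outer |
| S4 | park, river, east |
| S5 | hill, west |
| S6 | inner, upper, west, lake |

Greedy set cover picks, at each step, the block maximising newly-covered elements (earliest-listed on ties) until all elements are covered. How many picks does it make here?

Greedy: pick S3 (covers 4 new) → pick S6 (covers 4 new) → pick S1 (covers 1 new) → pick S2 (covers 1 new) → pick S4 (covers 1 new). Total picks: 5.

5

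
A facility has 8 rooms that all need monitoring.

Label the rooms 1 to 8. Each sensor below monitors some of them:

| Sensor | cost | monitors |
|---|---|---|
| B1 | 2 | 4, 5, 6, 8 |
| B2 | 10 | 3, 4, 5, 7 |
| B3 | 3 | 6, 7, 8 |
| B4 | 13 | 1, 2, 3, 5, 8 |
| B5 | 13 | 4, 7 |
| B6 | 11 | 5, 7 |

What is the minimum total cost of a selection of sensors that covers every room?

18

B1, B3, B4 together cover every room (B1 ∪ B3 ∪ B4 = {1, 2, 3, 4, 5, 6, 7, 8}); total cost 2 + 3 + 13 = 18.
No covering selection has total cost below 18.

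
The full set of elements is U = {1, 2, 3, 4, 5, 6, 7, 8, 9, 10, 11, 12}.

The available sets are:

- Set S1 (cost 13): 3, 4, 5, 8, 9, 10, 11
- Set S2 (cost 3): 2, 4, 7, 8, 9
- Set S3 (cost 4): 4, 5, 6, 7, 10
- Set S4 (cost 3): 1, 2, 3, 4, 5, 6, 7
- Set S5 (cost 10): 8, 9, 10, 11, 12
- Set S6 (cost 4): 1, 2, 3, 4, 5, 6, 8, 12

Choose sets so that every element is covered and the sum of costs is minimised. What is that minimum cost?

S4, S5 together cover every element (S4 ∪ S5 = {1, 2, 3, 4, 5, 6, 7, 8, 9, 10, 11, 12}); total cost 3 + 10 = 13.
The greedy pick S4, S2, S5 costs 16; no covering selection beats 13.

13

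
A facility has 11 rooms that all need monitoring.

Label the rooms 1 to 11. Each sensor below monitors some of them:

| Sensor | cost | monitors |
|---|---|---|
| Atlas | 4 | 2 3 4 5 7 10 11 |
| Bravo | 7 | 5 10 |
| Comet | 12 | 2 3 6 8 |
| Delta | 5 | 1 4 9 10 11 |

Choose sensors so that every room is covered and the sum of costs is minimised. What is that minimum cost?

Atlas, Comet, Delta together cover every room (Atlas ∪ Comet ∪ Delta = {1, 2, 3, 4, 5, 6, 7, 8, 9, 10, 11}); total cost 4 + 12 + 5 = 21.
No covering selection has total cost below 21.

21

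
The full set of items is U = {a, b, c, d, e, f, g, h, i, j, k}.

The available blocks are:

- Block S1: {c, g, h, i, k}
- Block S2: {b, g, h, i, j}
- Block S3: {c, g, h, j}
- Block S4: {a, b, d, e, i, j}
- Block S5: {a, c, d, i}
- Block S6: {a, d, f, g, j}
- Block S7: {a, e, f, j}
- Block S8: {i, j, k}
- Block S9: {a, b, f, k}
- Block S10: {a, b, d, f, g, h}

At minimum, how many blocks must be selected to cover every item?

S3, S4, and S9 cover everything between them: the union {a, b, c, d, e, f, g, h, i, j, k} is all of U.
No 2 of the 10 blocks cover everything (all 45 combinations miss at least one item), so 3 is optimal.

3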